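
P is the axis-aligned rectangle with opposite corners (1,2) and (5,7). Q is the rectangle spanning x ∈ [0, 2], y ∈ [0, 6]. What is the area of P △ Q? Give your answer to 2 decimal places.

|P∩Q|: x∈[1,2], y∈[2,6] → 1·4 = 4.
|P △ Q| = |P| + |Q| − 2·|P∩Q| = 20 + 12 − 8 = 24.00.

24.00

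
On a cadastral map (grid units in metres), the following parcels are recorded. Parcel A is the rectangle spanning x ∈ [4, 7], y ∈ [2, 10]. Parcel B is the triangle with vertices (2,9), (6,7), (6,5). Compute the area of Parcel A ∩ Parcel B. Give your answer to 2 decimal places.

The intersection is the polygon with vertices (4,8), (6,7), (6,5), (4,7).
By the shoelace formula its area is 3.00.

3.00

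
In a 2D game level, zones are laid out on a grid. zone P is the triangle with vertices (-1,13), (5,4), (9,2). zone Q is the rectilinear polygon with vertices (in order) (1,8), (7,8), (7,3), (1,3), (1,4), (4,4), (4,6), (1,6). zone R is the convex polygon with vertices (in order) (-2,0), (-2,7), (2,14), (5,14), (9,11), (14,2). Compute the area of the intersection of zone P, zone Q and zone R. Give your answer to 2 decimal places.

The intersection is the polygon with vertices (3.546,8), (7,4.2), (7,3), (5,4), (4,5.5), (4,6), (3.667,6), (2.333,8).
By the shoelace formula its area is 7.69.

7.69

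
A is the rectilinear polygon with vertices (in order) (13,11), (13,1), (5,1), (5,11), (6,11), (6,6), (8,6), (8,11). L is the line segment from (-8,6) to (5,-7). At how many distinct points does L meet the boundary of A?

0

The segment lies entirely outside A and never meets its boundary.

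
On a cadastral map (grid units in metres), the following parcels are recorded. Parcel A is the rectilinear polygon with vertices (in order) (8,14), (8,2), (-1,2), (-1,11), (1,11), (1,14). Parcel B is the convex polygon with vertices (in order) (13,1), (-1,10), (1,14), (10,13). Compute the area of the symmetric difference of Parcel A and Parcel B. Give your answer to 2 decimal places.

|Parcel A| = 102, |Parcel B| = 89.5, |Parcel A∩Parcel B| = 53.0635.
|Parcel A △ Parcel B| = |Parcel A| + |Parcel B| − 2·|Parcel A∩Parcel B| = 102 + 89.5 − 106.127 = 85.37.

85.37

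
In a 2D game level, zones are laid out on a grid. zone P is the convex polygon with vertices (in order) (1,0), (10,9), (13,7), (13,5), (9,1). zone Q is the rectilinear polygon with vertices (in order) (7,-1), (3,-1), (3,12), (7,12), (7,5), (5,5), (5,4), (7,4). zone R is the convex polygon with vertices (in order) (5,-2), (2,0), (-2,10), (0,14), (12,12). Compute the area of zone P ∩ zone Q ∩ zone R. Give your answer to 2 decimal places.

12.08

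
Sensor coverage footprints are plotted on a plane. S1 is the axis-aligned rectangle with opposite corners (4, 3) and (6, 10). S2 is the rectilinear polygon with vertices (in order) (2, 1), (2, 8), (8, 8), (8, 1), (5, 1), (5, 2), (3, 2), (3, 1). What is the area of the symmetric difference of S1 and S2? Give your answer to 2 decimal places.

34.00

|S1| = 14, |S2| = 40, |S1∩S2| = 10.
|S1 △ S2| = |S1| + |S2| − 2·|S1∩S2| = 14 + 40 − 20 = 34.00.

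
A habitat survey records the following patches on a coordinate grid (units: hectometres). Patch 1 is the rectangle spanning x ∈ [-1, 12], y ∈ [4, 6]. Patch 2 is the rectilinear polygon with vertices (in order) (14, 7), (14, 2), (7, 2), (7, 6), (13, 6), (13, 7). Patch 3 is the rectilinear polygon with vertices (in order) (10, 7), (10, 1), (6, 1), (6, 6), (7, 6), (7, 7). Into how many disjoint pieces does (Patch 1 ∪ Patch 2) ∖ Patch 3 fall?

2

(Patch 1 ∪ Patch 2) ∖ Patch 3 splits into 2 disjoint pieces (area 17, area 14).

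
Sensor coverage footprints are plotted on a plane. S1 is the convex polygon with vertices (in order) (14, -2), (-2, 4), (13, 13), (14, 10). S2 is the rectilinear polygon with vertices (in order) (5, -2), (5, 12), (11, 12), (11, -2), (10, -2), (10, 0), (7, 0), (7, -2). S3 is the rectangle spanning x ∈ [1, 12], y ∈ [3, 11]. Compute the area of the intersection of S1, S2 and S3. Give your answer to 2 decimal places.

41.47

The intersection is the polygon with vertices (5,8.2), (9.667,11), (11,11), (11,3), (5,3).
By the shoelace formula its area is 41.47.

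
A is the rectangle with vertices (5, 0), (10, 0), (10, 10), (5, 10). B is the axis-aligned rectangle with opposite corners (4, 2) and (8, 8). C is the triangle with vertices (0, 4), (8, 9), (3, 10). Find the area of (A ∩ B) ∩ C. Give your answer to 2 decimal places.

0.61

The region (A ∩ B) ∩ C is the polygon with vertices (6.4,8), (5,7.125), (5,8).
By the shoelace formula its area is 0.61.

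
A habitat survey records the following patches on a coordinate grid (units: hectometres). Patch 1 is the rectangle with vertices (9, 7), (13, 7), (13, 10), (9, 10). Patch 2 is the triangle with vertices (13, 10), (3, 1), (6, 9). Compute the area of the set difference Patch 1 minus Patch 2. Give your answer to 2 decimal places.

|Patch 1| = 12, |Patch 1∩Patch 2| = 5.8571.
|Patch 1 ∖ Patch 2| = |Patch 1| − |Patch 1∩Patch 2| = 12 − 5.8571 = 6.14.

6.14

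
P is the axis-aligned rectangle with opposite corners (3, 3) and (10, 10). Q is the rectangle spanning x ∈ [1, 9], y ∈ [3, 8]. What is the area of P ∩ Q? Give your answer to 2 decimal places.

|P∩Q|: x∈[3,9], y∈[3,8] → 6·5 = 30.

30.00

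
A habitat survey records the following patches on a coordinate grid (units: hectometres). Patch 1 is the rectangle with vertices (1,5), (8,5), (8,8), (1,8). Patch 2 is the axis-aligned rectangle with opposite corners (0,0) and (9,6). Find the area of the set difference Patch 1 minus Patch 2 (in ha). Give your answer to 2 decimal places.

|Patch 1∩Patch 2|: x∈[1,8], y∈[5,6] → 7·1 = 7.
|Patch 1| = 21.
|Patch 1 ∖ Patch 2| = |Patch 1| − |Patch 1∩Patch 2| = 21 − 7 = 14.00.

14.00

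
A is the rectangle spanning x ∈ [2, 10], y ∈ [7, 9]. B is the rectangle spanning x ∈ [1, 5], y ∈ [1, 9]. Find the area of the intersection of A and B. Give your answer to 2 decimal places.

|A∩B|: x∈[2,5], y∈[7,9] → 3·2 = 6.

6.00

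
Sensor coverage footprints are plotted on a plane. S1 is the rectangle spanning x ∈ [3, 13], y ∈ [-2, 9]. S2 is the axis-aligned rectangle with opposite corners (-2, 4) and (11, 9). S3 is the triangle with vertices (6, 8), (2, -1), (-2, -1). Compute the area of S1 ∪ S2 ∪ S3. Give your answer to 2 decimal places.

147.76

By inclusion–exclusion:
Individual areas: |S1| = 110, |S2| = 65, |S3| = 18.
|S1∩S2|: x∈[3,11], y∈[4,9] → 8·5 = 40.
|S1∩S3| = 5.0625.
|S2∩S3| = 3.5556.
|S1∩S2∩S3| = 3.3819.
|S1 ∪ S2 ∪ S3| = 193 − 48.6181 + 3.3819 = 147.76.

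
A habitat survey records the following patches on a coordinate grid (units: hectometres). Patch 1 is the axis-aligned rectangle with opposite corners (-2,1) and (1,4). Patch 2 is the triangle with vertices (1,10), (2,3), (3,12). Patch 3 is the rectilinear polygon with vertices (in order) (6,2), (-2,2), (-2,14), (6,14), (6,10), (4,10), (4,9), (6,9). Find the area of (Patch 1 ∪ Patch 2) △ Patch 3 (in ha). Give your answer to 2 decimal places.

|Patch 1 ∪ Patch 2| = 17.
|(Patch 1 ∪ Patch 2) ∩ Patch 3| = 14.
|(Patch 1 ∪ Patch 2) △ Patch 3| = 17 + 94 − 28 = 83.00.

83.00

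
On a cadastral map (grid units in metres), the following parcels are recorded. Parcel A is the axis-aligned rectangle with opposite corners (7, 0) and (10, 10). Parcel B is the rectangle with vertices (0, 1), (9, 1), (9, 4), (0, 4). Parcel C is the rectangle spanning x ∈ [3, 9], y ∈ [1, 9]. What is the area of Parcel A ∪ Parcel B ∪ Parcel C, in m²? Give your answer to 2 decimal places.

71.00

By inclusion–exclusion:
Individual areas: |Parcel A| = 30, |Parcel B| = 27, |Parcel C| = 48.
|Parcel A∩Parcel B|: x∈[7,9], y∈[1,4] → 2·3 = 6.
|Parcel A∩Parcel C|: x∈[7,9], y∈[1,9] → 2·8 = 16.
|Parcel B∩Parcel C|: x∈[3,9], y∈[1,4] → 6·3 = 18.
|Parcel A∩Parcel B∩Parcel C| = 6.
|Parcel A ∪ Parcel B ∪ Parcel C| = 105 − 40 + 6 = 71.00.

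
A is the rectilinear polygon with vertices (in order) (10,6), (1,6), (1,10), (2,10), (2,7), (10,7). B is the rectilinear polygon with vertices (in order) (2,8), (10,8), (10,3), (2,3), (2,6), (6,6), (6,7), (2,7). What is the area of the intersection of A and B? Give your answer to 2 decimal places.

4.00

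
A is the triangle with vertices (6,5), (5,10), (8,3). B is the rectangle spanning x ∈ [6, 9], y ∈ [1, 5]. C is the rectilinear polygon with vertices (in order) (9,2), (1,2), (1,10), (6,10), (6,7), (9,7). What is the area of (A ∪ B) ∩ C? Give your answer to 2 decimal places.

|A ∪ B| = 14.8571.
|(A ∪ B) ∩ C| = 11.76.

11.76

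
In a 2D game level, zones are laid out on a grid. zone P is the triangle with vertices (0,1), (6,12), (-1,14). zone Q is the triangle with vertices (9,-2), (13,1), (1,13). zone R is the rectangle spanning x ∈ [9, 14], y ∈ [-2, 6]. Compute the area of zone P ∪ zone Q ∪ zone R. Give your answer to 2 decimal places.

108.20

By inclusion–exclusion:
Individual areas: |zone P| = 44.5, |zone Q| = 42, |zone R| = 40.
|zone P∩zone Q| = 4.3039.
|zone P∩zone R| = 0.
|zone Q∩zone R| = 14.
|zone P∩zone Q∩zone R| = 0.
|zone P ∪ zone Q ∪ zone R| = 126.5 − 18.3039 + 0 = 108.20.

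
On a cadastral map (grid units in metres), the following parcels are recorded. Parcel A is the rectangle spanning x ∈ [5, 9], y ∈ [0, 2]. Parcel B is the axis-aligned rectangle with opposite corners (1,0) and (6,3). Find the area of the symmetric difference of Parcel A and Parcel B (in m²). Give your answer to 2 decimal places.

19.00

|Parcel A∩Parcel B|: x∈[5,6], y∈[0,2] → 1·2 = 2.
|Parcel A △ Parcel B| = |Parcel A| + |Parcel B| − 2·|Parcel A∩Parcel B| = 8 + 15 − 4 = 19.00.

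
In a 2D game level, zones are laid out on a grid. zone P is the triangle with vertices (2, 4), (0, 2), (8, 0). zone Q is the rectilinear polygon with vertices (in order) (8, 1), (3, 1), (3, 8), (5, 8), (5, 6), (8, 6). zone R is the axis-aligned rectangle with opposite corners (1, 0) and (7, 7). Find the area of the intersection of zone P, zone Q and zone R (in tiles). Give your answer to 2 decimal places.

3.96

The intersection is the polygon with vertices (3,3.333), (6.5,1), (4,1), (3,1.25).
By the shoelace formula its area is 3.96.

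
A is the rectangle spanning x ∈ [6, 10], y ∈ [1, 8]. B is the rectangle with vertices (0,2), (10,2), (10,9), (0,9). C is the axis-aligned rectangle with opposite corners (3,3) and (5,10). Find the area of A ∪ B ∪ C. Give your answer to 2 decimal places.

By inclusion–exclusion:
Individual areas: |A| = 28, |B| = 70, |C| = 14.
|A∩B|: x∈[6,10], y∈[2,8] → 4·6 = 24.
|A∩C| = 0 (no overlap).
|B∩C|: x∈[3,5], y∈[3,9] → 2·6 = 12.
|A∩B∩C| = 0.
|A ∪ B ∪ C| = 112 − 36 + 0 = 76.00.

76.00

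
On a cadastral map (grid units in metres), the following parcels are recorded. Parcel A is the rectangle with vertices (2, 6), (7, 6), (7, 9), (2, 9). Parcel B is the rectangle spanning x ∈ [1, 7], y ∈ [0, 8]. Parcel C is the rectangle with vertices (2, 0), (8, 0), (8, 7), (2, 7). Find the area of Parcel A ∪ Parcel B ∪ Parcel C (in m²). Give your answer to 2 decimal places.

By inclusion–exclusion:
Individual areas: |Parcel A| = 15, |Parcel B| = 48, |Parcel C| = 42.
|Parcel A∩Parcel B|: x∈[2,7], y∈[6,8] → 5·2 = 10.
|Parcel A∩Parcel C|: x∈[2,7], y∈[6,7] → 5·1 = 5.
|Parcel B∩Parcel C|: x∈[2,7], y∈[0,7] → 5·7 = 35.
|Parcel A∩Parcel B∩Parcel C| = 5.
|Parcel A ∪ Parcel B ∪ Parcel C| = 105 − 50 + 5 = 60.00.

60.00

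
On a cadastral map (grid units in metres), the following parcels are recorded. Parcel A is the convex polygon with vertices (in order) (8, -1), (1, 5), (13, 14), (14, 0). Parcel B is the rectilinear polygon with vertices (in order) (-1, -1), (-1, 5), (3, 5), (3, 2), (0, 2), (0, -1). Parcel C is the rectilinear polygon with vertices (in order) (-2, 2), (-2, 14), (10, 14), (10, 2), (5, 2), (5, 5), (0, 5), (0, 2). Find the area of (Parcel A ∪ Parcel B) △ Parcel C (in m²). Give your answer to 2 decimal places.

|Parcel A ∪ Parcel B| = 123.2857.
|(Parcel A ∪ Parcel B) ∩ Parcel C| = 48.375.
|(Parcel A ∪ Parcel B) △ Parcel C| = 123.2857 + 129 − 96.75 = 155.54.

155.54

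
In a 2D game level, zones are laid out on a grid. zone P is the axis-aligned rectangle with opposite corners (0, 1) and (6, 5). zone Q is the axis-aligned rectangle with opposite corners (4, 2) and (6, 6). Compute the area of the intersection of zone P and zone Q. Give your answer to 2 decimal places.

|zone P∩zone Q|: x∈[4,6], y∈[2,5] → 2·3 = 6.

6.00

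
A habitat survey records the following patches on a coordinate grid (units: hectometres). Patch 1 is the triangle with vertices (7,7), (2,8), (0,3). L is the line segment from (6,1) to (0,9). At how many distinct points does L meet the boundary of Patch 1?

2

The segment meets the boundary at (1.565,6.913), (3.15,4.8).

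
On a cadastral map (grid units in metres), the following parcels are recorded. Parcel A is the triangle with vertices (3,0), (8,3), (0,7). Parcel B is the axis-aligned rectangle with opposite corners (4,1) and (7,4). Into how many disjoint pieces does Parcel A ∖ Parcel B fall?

Parcel A ∖ Parcel B splits into 2 disjoint pieces (area 14.3333, area 0.55).

2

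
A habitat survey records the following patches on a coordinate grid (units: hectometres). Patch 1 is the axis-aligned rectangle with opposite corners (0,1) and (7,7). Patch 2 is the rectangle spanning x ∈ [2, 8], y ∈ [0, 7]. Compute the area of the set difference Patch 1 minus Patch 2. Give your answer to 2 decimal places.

12.00

|Patch 1∩Patch 2|: x∈[2,7], y∈[1,7] → 5·6 = 30.
|Patch 1| = 42.
|Patch 1 ∖ Patch 2| = |Patch 1| − |Patch 1∩Patch 2| = 42 − 30 = 12.00.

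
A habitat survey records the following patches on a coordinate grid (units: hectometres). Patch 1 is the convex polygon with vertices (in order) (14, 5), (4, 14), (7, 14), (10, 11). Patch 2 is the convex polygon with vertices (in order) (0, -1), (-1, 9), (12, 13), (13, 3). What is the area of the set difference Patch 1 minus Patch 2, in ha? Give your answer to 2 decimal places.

7.06

|Patch 1| = 16.5, |Patch 1∩Patch 2| = 9.4385.
|Patch 1 ∖ Patch 2| = |Patch 1| − |Patch 1∩Patch 2| = 16.5 − 9.4385 = 7.06.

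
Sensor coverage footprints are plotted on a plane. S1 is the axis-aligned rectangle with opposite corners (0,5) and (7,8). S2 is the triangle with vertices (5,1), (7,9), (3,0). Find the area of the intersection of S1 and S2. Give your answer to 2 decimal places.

1.46

The intersection is the polygon with vertices (6.75,8), (6,5), (5.222,5), (6.556,8).
By the shoelace formula its area is 1.46.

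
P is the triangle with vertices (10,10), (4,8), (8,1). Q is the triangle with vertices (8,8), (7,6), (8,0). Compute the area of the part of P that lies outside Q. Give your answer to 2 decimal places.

|P| = 25, |P∩Q| = 3.8824.
|P ∖ Q| = |P| − |P∩Q| = 25 − 3.8824 = 21.12.

21.12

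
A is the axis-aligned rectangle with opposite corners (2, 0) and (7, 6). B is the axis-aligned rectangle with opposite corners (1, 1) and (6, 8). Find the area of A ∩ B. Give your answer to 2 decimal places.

20.00

|A∩B|: x∈[2,6], y∈[1,6] → 4·5 = 20.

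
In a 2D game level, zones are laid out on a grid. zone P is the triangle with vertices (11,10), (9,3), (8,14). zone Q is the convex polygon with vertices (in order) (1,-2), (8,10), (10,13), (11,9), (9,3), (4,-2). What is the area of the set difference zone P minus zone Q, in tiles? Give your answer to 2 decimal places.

2.30

|zone P| = 14.5, |zone P∩zone Q| = 12.1956.
|zone P ∖ zone Q| = |zone P| − |zone P∩zone Q| = 14.5 − 12.1956 = 2.30.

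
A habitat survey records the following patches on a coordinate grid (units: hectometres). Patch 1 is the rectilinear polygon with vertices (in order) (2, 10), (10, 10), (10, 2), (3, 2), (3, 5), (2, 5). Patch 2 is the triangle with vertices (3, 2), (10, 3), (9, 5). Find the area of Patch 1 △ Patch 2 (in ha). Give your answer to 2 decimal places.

53.50

|Patch 1| = 61, |Patch 2| = 7.5, |Patch 1∩Patch 2| = 7.5.
|Patch 1 △ Patch 2| = |Patch 1| + |Patch 2| − 2·|Patch 1∩Patch 2| = 61 + 7.5 − 15 = 53.50.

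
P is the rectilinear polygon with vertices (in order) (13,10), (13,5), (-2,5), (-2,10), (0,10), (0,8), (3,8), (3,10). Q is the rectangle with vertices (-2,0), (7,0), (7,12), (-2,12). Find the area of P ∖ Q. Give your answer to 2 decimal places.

30.00

|P| = 69, |P∩Q| = 39.
|P ∖ Q| = |P| − |P∩Q| = 69 − 39 = 30.00.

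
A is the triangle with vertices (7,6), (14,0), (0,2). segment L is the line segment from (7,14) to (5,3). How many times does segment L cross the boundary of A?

The segment meets the boundary at (5.377,5.072).

1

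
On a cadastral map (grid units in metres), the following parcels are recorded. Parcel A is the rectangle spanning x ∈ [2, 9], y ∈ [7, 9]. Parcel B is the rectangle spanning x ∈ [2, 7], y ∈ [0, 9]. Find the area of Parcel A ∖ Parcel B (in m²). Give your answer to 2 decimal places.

4.00

|Parcel A∩Parcel B|: x∈[2,7], y∈[7,9] → 5·2 = 10.
|Parcel A| = 14.
|Parcel A ∖ Parcel B| = |Parcel A| − |Parcel A∩Parcel B| = 14 − 10 = 4.00.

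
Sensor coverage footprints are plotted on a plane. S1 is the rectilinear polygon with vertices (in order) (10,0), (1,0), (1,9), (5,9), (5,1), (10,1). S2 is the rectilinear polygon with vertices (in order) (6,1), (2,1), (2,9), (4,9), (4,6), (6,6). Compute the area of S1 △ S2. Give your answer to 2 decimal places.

|S1| = 41, |S2| = 26, |S1∩S2| = 21.
|S1 △ S2| = |S1| + |S2| − 2·|S1∩S2| = 41 + 26 − 42 = 25.00.

25.00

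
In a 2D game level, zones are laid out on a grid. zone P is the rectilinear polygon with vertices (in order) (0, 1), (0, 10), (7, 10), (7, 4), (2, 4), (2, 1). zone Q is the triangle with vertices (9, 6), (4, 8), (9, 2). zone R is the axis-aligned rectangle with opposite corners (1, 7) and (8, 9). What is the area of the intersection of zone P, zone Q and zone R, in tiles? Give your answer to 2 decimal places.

0.83

The intersection is the polygon with vertices (4,8), (6.5,7), (4.833,7).
By the shoelace formula its area is 0.83.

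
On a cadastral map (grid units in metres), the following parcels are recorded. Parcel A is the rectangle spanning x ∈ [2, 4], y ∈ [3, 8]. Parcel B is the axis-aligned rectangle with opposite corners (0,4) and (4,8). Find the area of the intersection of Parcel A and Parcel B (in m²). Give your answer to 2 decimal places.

8.00

|Parcel A∩Parcel B|: x∈[2,4], y∈[4,8] → 2·4 = 8.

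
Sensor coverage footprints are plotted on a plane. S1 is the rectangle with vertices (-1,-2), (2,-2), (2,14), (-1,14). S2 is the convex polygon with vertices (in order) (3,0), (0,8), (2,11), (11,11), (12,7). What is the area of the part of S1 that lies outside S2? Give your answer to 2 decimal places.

39.67

|S1| = 48, |S1∩S2| = 8.3333.
|S1 ∖ S2| = |S1| − |S1∩S2| = 48 − 8.3333 = 39.67.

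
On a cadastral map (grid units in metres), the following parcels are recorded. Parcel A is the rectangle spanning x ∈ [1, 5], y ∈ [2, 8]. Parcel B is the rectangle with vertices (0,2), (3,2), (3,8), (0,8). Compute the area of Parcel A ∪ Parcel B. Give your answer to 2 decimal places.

30.00

By inclusion–exclusion:
Individual areas: |Parcel A| = 24, |Parcel B| = 18.
|Parcel A∩Parcel B|: x∈[1,3], y∈[2,8] → 2·6 = 12.
|Parcel A ∪ Parcel B| = 42 − 12 = 30.00.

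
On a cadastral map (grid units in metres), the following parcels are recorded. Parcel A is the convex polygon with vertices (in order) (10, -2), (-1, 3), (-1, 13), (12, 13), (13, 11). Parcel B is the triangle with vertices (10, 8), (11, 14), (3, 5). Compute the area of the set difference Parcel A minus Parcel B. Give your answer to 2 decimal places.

|Parcel A| = 162, |Parcel A∩Parcel B| = 19.1389.
|Parcel A ∖ Parcel B| = |Parcel A| − |Parcel A∩Parcel B| = 162 − 19.1389 = 142.86.

142.86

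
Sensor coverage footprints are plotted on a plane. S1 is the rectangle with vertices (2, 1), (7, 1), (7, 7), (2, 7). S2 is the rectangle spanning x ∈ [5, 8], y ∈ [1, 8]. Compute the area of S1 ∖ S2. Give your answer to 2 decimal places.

|S1∩S2|: x∈[5,7], y∈[1,7] → 2·6 = 12.
|S1| = 30.
|S1 ∖ S2| = |S1| − |S1∩S2| = 30 − 12 = 18.00.

18.00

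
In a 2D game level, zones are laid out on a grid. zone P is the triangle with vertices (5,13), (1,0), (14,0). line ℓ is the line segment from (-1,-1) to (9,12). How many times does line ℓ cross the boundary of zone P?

2

The segment meets the boundary at (7.259,9.737), (1.821,2.667).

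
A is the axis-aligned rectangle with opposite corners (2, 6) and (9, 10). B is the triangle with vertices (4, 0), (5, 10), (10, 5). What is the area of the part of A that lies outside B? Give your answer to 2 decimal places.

|A| = 28, |A∩B| = 8.8.
|A ∖ B| = |A| − |A∩B| = 28 − 8.8 = 19.20.

19.20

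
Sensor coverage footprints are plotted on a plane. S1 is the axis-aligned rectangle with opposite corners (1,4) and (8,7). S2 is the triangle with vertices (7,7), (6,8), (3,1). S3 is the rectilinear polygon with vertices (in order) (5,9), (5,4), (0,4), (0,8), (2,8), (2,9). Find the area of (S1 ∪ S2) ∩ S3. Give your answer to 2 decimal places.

12.00

The region (S1 ∪ S2) ∩ S3 is the polygon with vertices (1,4), (1,7), (5,7), (5,4), (4.286,4).
By the shoelace formula its area is 12.00.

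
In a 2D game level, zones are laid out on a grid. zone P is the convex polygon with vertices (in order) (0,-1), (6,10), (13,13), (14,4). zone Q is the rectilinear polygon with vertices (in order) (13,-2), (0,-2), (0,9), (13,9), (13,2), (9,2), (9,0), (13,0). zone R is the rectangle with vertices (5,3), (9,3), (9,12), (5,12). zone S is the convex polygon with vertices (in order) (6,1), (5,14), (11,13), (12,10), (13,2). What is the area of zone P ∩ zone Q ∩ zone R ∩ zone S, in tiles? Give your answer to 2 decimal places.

20.30

The intersection is the polygon with vertices (9,3), (5.846,3), (5.393,8.888), (5.455,9), (9,9).
By the shoelace formula its area is 20.30.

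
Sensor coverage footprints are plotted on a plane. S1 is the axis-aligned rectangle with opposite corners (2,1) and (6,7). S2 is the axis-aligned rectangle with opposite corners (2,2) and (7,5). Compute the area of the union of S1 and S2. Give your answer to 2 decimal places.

By inclusion–exclusion:
Individual areas: |S1| = 24, |S2| = 15.
|S1∩S2|: x∈[2,6], y∈[2,5] → 4·3 = 12.
|S1 ∪ S2| = 39 − 12 = 27.00.

27.00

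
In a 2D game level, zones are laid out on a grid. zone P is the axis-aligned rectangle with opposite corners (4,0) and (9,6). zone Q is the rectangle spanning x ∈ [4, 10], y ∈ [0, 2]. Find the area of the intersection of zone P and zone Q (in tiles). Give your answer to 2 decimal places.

|zone P∩zone Q|: x∈[4,9], y∈[0,2] → 5·2 = 10.

10.00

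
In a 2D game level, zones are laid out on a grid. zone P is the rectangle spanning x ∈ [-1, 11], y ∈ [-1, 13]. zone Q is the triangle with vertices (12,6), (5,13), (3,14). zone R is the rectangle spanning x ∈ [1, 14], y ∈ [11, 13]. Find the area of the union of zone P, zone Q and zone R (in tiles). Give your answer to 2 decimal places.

174.49

By inclusion–exclusion:
Individual areas: |zone P| = 168, |zone Q| = 3.5, |zone R| = 26.
|zone P∩zone Q| = 3.0069.
|zone P∩zone R|: x∈[1,11], y∈[11,13] → 10·2 = 20.
|zone Q∩zone R| = 1.5.
|zone P∩zone Q∩zone R| = 1.5.
|zone P ∪ zone Q ∪ zone R| = 197.5 − 24.5069 + 1.5 = 174.49.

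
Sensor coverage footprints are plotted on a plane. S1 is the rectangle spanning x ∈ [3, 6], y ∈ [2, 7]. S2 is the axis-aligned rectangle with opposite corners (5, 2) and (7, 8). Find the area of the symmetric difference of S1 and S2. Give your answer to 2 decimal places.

|S1∩S2|: x∈[5,6], y∈[2,7] → 1·5 = 5.
|S1 △ S2| = |S1| + |S2| − 2·|S1∩S2| = 15 + 12 − 10 = 17.00.

17.00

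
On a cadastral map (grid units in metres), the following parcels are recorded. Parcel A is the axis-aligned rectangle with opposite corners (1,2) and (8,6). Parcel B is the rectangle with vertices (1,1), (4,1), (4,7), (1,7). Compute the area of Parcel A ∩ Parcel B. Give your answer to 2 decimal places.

|Parcel A∩Parcel B|: x∈[1,4], y∈[2,6] → 3·4 = 12.

12.00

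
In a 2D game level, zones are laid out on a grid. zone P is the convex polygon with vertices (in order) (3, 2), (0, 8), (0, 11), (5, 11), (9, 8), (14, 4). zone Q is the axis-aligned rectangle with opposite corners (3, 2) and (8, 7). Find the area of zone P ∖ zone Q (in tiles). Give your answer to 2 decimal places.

|zone P| = 75, |zone P∩zone Q| = 22.7273.
|zone P ∖ zone Q| = |zone P| − |zone P∩zone Q| = 75 − 22.7273 = 52.27.

52.27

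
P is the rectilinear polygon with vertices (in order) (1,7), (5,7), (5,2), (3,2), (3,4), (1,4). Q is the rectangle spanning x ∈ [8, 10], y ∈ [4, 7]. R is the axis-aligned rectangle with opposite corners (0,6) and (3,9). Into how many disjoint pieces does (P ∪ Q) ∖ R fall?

(P ∪ Q) ∖ R splits into 2 disjoint pieces (area 14, area 6).

2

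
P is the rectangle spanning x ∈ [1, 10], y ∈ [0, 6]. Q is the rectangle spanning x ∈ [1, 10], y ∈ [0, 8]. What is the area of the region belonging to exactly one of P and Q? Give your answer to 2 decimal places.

18.00

|P∩Q|: x∈[1,10], y∈[0,6] → 9·6 = 54.
|P △ Q| = |P| + |Q| − 2·|P∩Q| = 54 + 72 − 108 = 18.00.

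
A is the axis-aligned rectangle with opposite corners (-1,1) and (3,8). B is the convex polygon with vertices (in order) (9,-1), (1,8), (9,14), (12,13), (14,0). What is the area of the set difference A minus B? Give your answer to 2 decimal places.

25.75

|A| = 28, |A∩B| = 2.25.
|A ∖ B| = |A| − |A∩B| = 28 − 2.25 = 25.75.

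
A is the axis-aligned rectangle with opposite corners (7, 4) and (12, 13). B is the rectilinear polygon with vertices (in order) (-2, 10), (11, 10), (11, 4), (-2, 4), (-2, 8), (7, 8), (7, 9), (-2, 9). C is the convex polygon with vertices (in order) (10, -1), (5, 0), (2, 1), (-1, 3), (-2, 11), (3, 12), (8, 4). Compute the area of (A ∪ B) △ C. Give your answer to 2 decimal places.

|A ∪ B| = 90.
|(A ∪ B) ∩ C| = 38.875.
|(A ∪ B) △ C| = 90 + 88.5 − 77.75 = 100.75.

100.75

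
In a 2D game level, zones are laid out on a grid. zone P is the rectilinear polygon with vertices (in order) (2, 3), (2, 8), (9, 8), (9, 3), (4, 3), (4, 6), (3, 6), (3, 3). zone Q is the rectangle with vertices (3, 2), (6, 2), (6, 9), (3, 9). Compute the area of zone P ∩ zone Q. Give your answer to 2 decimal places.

12.00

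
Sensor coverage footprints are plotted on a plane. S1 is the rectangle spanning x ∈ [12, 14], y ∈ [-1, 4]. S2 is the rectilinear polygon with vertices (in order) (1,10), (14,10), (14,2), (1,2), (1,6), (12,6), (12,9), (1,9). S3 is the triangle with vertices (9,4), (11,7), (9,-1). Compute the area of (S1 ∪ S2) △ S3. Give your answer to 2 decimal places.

|S1 ∪ S2| = 77.
|(S1 ∪ S2) ∩ S3| = 3.6667.
|(S1 ∪ S2) △ S3| = 77 + 5 − 7.3333 = 74.67.

74.67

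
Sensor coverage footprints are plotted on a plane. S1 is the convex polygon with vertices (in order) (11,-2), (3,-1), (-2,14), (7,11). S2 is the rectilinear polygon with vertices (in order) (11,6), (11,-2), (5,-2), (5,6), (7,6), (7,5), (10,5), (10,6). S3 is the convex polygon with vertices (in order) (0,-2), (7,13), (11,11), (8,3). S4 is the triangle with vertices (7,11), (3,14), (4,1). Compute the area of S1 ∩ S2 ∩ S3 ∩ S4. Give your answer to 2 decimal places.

The intersection is the polygon with vertices (5.5,6), (5,4.333), (5,6).
By the shoelace formula its area is 0.42.

0.42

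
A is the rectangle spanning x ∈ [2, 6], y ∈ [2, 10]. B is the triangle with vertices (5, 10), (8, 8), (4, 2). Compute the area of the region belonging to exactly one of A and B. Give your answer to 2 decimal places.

27.67

|A| = 32, |B| = 13, |A∩B| = 8.6667.
|A △ B| = |A| + |B| − 2·|A∩B| = 32 + 13 − 17.3333 = 27.67.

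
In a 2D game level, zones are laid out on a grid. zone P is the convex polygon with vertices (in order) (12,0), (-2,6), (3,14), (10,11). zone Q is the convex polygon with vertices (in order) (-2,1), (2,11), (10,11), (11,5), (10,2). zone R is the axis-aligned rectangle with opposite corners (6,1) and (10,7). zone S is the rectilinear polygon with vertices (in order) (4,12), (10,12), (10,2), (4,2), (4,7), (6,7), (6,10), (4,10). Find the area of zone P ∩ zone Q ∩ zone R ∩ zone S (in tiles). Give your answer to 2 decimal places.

The intersection is the polygon with vertices (6,2.571), (6,7), (10,7), (10,2), (7.333,2).
By the shoelace formula its area is 19.62.

19.62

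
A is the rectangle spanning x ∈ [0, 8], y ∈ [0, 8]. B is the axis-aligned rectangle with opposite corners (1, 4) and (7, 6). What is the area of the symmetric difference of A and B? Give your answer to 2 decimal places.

|A∩B|: x∈[1,7], y∈[4,6] → 6·2 = 12.
|A △ B| = |A| + |B| − 2·|A∩B| = 64 + 12 − 24 = 52.00.

52.00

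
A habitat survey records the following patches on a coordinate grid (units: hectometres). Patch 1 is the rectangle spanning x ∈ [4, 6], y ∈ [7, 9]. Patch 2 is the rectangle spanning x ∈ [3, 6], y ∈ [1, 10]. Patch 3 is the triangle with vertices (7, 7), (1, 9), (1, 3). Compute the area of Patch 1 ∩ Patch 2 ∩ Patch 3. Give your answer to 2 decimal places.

1.33

The intersection is the polygon with vertices (4,7), (4,8), (6,7.333), (6,7).
By the shoelace formula its area is 1.33.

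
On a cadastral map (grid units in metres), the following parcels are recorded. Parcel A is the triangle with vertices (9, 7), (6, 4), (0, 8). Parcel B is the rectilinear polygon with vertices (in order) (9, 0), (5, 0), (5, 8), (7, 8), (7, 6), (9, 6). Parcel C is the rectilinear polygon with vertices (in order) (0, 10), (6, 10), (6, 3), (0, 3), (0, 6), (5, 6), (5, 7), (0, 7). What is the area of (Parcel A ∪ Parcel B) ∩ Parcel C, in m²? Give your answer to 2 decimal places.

9.19

|Parcel A ∪ Parcel B| = 36.6667.
|(Parcel A ∪ Parcel B) ∩ Parcel C| = 9.19.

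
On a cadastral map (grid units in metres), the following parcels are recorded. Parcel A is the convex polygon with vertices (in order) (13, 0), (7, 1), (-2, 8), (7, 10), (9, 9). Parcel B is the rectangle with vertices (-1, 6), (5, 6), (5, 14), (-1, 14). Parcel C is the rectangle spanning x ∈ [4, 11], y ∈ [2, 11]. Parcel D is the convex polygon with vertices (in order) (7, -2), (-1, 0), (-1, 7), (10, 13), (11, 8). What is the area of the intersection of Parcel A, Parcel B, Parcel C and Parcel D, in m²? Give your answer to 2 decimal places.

3.44

The intersection is the polygon with vertices (5,6), (4,6), (4,9.333), (5,9.556).
By the shoelace formula its area is 3.44.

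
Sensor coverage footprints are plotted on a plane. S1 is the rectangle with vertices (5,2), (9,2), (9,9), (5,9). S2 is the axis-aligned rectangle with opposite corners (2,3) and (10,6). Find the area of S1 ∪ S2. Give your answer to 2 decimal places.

By inclusion–exclusion:
Individual areas: |S1| = 28, |S2| = 24.
|S1∩S2|: x∈[5,9], y∈[3,6] → 4·3 = 12.
|S1 ∪ S2| = 52 − 12 = 40.00.

40.00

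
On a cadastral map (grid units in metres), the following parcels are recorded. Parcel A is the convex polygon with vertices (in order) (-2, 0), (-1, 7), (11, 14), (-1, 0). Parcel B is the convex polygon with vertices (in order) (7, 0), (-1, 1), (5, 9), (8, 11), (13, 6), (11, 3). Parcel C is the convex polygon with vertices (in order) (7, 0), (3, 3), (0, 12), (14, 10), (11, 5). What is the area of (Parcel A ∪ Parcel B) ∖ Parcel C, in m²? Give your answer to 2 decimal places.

|Parcel A ∪ Parcel B| = 116.5794.
|(Parcel A ∪ Parcel B) ∩ Parcel C| = 72.398.
|(Parcel A ∪ Parcel B) ∖ Parcel C| = 116.5794 − 72.398 = 44.18.

44.18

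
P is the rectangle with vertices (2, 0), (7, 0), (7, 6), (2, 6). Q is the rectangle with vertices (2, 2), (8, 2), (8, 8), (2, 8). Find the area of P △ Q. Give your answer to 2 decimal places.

26.00

|P∩Q|: x∈[2,7], y∈[2,6] → 5·4 = 20.
|P △ Q| = |P| + |Q| − 2·|P∩Q| = 30 + 36 − 40 = 26.00.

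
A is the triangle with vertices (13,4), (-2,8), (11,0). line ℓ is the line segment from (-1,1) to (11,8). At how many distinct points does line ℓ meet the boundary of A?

2

The segment meets the boundary at (6.922,5.621), (4.326,4.107).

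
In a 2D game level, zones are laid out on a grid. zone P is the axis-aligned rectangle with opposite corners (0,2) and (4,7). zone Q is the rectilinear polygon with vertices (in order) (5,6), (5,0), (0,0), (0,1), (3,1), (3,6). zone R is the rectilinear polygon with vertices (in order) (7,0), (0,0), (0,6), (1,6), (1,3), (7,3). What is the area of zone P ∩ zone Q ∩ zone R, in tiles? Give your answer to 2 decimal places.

The intersection is the polygon with vertices (3,2), (3,3), (4,3), (4,2).
By the shoelace formula its area is 1.00.

1.00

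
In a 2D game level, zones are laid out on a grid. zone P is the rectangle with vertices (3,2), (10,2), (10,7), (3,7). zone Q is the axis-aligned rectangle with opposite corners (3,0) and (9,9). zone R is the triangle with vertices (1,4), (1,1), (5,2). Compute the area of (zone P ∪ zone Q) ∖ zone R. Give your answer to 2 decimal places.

|zone P ∪ zone Q| = 59.
|(zone P ∪ zone Q) ∩ zone R| = 1.5.
|(zone P ∪ zone Q) ∖ zone R| = 59 − 1.5 = 57.50.

57.50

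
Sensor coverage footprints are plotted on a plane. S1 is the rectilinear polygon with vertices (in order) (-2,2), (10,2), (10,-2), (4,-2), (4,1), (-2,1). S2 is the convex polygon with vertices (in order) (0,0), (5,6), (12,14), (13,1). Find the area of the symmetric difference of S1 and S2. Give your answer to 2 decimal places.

92.96

|S1| = 30, |S2| = 86, |S1∩S2| = 11.5192.
|S1 △ S2| = |S1| + |S2| − 2·|S1∩S2| = 30 + 86 − 23.0385 = 92.96.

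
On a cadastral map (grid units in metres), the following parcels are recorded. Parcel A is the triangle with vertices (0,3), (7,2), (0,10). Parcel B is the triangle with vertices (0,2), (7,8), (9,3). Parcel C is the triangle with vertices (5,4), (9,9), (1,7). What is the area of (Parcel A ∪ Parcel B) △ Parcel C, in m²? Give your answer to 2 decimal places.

39.68

|Parcel A ∪ Parcel B| = 39.9498.
|(Parcel A ∪ Parcel B) ∩ Parcel C| = 8.1333.
|(Parcel A ∪ Parcel B) △ Parcel C| = 39.9498 + 16 − 16.2667 = 39.68.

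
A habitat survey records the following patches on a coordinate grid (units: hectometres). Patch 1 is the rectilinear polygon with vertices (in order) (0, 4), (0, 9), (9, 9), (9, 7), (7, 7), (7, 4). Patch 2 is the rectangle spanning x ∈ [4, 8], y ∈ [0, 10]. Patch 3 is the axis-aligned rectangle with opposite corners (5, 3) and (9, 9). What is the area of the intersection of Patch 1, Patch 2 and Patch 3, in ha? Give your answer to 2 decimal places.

12.00

The intersection is the polygon with vertices (8,7), (7,7), (7,4), (5,4), (5,9), (8,9).
By the shoelace formula its area is 12.00.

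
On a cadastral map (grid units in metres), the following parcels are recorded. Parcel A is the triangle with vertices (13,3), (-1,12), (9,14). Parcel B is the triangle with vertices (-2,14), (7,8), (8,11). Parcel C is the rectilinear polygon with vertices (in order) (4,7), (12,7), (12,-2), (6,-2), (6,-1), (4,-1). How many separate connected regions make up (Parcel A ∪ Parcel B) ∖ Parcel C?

2

(Parcel A ∪ Parcel B) ∖ Parcel C splits into 2 disjoint pieces (area 51.5123, area 1.0536).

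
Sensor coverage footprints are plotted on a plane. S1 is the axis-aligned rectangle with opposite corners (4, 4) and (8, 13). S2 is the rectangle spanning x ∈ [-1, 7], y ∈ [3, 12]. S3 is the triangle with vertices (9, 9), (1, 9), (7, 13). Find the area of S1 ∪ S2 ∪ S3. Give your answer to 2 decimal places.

By inclusion–exclusion:
Individual areas: |S1| = 36, |S2| = 72, |S3| = 16.
|S1∩S2|: x∈[4,7], y∈[4,12] → 3·8 = 24.
|S1∩S3| = 12.
|S2∩S3| = 11.25.
|S1∩S2∩S3| = 8.25.
|S1 ∪ S2 ∪ S3| = 124 − 47.25 + 8.25 = 85.00.

85.00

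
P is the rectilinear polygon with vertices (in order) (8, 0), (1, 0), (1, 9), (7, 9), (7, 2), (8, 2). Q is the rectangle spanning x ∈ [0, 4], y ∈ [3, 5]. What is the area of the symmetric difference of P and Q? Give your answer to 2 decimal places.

52.00

|P| = 56, |Q| = 8, |P∩Q| = 6.
|P △ Q| = |P| + |Q| − 2·|P∩Q| = 56 + 8 − 12 = 52.00.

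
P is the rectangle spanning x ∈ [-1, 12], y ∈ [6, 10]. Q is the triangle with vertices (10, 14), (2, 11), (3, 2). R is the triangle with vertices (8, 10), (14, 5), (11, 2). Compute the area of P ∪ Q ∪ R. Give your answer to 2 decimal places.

83.00

By inclusion–exclusion:
Individual areas: |P| = 52, |Q| = 37.5, |R| = 16.5.
|P∩Q| = 16.6667.
|P∩R| = 6.3333.
|Q∩R| = 0.
|P∩Q∩R| = 0.
|P ∪ Q ∪ R| = 106 − 23 + 0 = 83.00.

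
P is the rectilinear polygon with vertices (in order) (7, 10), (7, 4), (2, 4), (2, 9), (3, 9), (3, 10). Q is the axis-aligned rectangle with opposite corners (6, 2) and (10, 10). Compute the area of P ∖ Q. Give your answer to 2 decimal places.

23.00

|P| = 29, |P∩Q| = 6.
|P ∖ Q| = |P| − |P∩Q| = 29 − 6 = 23.00.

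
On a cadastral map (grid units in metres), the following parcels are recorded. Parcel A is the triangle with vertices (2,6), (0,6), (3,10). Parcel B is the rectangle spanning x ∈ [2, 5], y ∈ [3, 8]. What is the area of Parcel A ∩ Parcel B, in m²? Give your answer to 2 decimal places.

The intersection is the polygon with vertices (2,6), (2,8), (2.5,8).
By the shoelace formula its area is 0.50.

0.50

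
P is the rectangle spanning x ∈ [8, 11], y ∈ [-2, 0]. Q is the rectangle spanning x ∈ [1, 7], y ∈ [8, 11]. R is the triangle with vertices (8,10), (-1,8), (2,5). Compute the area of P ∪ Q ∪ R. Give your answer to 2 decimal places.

34.65

By inclusion–exclusion:
Individual areas: |P| = 6, |Q| = 18, |R| = 16.5.
|P∩Q| = 0 (no overlap).
|P∩R| = 0.
|Q∩R| = 5.85.
|P∩Q∩R| = 0.
|P ∪ Q ∪ R| = 40.5 − 5.85 + 0 = 34.65.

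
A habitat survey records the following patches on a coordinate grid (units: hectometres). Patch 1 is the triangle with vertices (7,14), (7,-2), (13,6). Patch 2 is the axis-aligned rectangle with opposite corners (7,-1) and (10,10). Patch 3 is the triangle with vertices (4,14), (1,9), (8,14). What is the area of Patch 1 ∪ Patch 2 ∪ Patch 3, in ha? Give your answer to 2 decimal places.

By inclusion–exclusion:
Individual areas: |Patch 1| = 48, |Patch 2| = 33, |Patch 3| = 10.
|Patch 1∩Patch 2| = 29.625.
|Patch 1∩Patch 3| = 0.1246.
|Patch 2∩Patch 3| = 0.
|Patch 1∩Patch 2∩Patch 3| = 0.
|Patch 1 ∪ Patch 2 ∪ Patch 3| = 91 − 29.7496 + 0 = 61.25.

61.25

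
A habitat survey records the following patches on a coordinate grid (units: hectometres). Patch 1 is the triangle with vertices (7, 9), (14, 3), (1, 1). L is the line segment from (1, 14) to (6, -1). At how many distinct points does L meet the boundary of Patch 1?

2

The segment meets the boundary at (5.122,1.634), (4,5).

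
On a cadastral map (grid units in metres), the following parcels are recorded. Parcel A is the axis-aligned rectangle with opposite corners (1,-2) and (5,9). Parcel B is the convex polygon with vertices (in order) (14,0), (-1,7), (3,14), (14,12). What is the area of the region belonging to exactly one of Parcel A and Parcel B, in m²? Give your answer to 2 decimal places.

|Parcel A| = 44, |Parcel B| = 132.5, |Parcel A∩Parcel B| = 15.4667.
|Parcel A △ Parcel B| = |Parcel A| + |Parcel B| − 2·|Parcel A∩Parcel B| = 44 + 132.5 − 30.9333 = 145.57.

145.57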